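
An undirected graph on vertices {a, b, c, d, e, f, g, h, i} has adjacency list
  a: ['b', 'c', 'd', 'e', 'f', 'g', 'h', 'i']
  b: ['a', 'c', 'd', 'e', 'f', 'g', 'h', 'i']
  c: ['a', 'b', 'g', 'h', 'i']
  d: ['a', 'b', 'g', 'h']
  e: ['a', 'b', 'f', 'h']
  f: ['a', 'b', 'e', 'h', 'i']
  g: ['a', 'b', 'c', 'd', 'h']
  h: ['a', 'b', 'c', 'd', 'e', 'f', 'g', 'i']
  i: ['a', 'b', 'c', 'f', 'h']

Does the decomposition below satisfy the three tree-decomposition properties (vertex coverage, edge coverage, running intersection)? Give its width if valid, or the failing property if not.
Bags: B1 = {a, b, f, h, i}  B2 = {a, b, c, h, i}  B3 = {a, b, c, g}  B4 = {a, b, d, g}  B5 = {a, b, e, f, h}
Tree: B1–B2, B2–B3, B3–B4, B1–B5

A tree decomposition must satisfy three properties: every vertex lies in some bag; for every edge, both endpoints lie together in some bag; and for every vertex, the bags containing it form a connected subtree. Here edge (h,g) lies in no bag, so the decomposition is invalid.

No — edge (h,g) lies in no bag.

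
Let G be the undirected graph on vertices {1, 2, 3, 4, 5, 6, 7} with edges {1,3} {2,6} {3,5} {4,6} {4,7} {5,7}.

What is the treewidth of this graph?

A width-1 tree decomposition is:
Bags: B1 = {1, 3}  B2 = {3, 5}  B3 = {5, 7}  B4 = {4, 7}  B5 = {4, 6}  B6 = {2, 6}
Tree: B1–B2, B2–B3, B3–B4, B4–B5, B5–B6
Each bag holds 2 vertices, so the decomposition has width 1, which upper-bounds the treewidth. Any graph with an edge has treewidth ≥ 1, and G has the edge 1–3. Therefore the treewidth is 1.

1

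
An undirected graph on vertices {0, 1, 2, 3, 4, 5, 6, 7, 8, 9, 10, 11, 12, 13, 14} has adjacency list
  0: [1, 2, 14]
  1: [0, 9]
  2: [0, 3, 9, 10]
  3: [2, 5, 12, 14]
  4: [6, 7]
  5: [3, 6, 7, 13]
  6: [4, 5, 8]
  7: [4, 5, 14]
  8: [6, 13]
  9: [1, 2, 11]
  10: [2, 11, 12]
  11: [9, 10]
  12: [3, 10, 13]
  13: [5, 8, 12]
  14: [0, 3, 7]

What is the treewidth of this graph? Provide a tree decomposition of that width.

Treewidth 3.
One optimal decomposition is:
Bags: B1 = {0, 1, 9, 11}  B2 = {0, 2, 9, 11}  B3 = {0, 2, 10, 11}  B4 = {0, 2, 10, 14}  B5 = {2, 3, 10, 14}  B6 = {3, 10, 12, 14}  B7 = {3, 7, 12, 14}  B8 = {3, 5, 7, 12}  B9 = {5, 7, 12, 13}  B10 = {4, 5, 7, 13}  B11 = {4, 5, 6, 13}  B12 = {4, 6, 8, 13}
Tree: B1–B2, B2–B3, B3–B4, B4–B5, B5–B6, B6–B7, B7–B8, B8–B9, B9–B10, B10–B11, B11–B12

Each bag holds 4 vertices, so the decomposition has width 3, which upper-bounds the treewidth. For the lower bound: the 4 vertex sets {1,9,11}, {0}, {2}, {3,10,12,14} are disjoint, each induces a connected subgraph, and every pair is joined by at least one edge of G. Contracting each set to a single vertex therefore yields K_{4} as a minor, and since treewidth is minor-monotone, tw(G) ≥ tw(K_{4}) = 3. Combining the bounds, tw(G) = 3.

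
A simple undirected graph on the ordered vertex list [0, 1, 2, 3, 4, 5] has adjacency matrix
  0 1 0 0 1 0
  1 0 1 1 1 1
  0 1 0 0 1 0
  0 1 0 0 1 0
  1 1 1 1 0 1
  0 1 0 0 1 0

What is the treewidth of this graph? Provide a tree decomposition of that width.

Treewidth 2.
One optimal decomposition is:
Bags: B1 = {1, 3, 4}  B2 = {1, 2, 4}  B3 = {1, 4, 5}  B4 = {0, 1, 4}
Tree: B1–B2, B1–B3, B3–B4

Each bag holds 3 vertices, so the decomposition has width 2, which upper-bounds the treewidth. On the other hand G contains the 3-clique {0, 1, 4}. A clique must lie in a single bag of any decomposition, so no decomposition can have width below 2. Combining the bounds, tw(G) = 2.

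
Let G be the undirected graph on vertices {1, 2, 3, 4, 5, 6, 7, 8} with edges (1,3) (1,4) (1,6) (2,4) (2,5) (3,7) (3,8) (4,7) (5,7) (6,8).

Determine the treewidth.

2

A width-2 tree decomposition is:
Bags: B1 = {2, 5, 7}  B2 = {2, 4, 7}  B3 = {3, 4, 7}  B4 = {1, 3, 4}  B5 = {1, 3, 8}  B6 = {1, 6, 8}
Tree: B1–B2, B2–B3, B3–B4, B4–B5, B5–B6
Every bag has size at most 3, so the width is 3 − 1 = 2 and tw(G) ≤ 2. Since 5–2–4–7–5 is a cycle in G, G is not acyclic. Forests are exactly the graphs of treewidth ≤ 1, so tw(G) ≥ 2. The upper and lower bounds meet at 2, so that is the treewidth.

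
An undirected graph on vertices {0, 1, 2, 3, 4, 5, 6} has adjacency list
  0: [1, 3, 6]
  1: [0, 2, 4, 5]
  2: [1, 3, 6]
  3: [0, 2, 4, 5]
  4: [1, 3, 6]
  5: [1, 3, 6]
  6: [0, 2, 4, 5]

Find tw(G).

A width-3 tree decomposition is:
Bags: B1 = {1, 3, 5, 6}  B2 = {1, 2, 3, 6}  B3 = {1, 3, 4, 6}  B4 = {0, 1, 3, 6}
Tree: B1–B2, B2–B3, B3–B4
Each bag holds 4 vertices, so the decomposition has width 3, which upper-bounds the treewidth. For the lower bound: the 4 vertex sets {5,6}, {2,3}, {1}, {4} are disjoint, each induces a connected subgraph, and every pair is joined by at least one edge of G. Contracting each set to a single vertex therefore yields K_{4} as a minor, and since treewidth is minor-monotone, tw(G) ≥ tw(K_{4}) = 3. Hence tw(G) = 3 exactly.

3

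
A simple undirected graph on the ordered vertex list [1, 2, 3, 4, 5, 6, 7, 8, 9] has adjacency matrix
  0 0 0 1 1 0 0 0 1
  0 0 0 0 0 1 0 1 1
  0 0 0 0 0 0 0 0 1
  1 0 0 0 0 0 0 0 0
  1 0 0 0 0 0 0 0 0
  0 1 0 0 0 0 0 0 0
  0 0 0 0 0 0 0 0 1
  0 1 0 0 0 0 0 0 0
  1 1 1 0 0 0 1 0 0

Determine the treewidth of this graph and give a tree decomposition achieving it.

Each bag holds 2 vertices, so the decomposition has width 1, which upper-bounds the treewidth. Since G has at least one edge (e.g. 9–1), it is not an edgeless graph, so tw(G) ≥ 1. The upper and lower bounds meet at 1, so that is the treewidth.

Treewidth 1.
One such decomposition:
Bags: B1 = {1, 9}  B2 = {1, 5}  B3 = {1, 4}  B4 = {2, 9}  B5 = {7, 9}  B6 = {2, 8}  B7 = {3, 9}  B8 = {2, 6}
Tree: B1–B2, B2–B3, B1–B4, B1–B5, B4–B6, B4–B7, B6–B8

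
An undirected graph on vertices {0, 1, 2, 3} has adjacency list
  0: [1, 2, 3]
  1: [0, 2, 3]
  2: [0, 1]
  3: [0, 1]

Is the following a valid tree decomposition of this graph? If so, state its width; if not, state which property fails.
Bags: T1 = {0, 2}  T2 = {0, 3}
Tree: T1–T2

A tree decomposition must satisfy three properties: every vertex lies in some bag; for every edge, both endpoints lie together in some bag; and for every vertex, the bags containing it form a connected subtree. Here vertex 1 appears in no bag, so the decomposition is invalid.

No — vertex 1 appears in no bag.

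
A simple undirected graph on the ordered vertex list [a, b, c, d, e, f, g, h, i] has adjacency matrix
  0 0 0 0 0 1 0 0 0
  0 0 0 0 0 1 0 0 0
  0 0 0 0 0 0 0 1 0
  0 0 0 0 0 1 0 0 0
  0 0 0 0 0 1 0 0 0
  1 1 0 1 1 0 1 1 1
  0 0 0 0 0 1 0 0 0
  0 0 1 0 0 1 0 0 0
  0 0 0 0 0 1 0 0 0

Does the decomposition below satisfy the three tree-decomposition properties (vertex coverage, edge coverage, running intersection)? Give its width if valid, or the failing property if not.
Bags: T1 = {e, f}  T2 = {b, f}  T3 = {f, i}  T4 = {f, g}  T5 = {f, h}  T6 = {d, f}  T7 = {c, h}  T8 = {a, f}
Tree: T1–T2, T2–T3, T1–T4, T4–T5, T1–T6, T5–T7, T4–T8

Yes; width 1.

Every vertex of G appears in some bag (union = {a, b, c, d, e, f, g, h, i}); every edge is covered by a bag; and for each vertex v the set of bags containing v is connected in the bag tree. The decomposition is therefore valid. The largest bag has 2 vertices, so the width is 1.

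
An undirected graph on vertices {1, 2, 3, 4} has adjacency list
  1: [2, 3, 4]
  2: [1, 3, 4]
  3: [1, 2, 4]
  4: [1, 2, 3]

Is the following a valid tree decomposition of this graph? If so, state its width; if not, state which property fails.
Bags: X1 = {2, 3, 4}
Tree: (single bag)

No — vertex 1 appears in no bag.

A tree decomposition must satisfy three properties: every vertex lies in some bag; for every edge, both endpoints lie together in some bag; and for every vertex, the bags containing it form a connected subtree. Here vertex 1 appears in no bag, so the decomposition is invalid.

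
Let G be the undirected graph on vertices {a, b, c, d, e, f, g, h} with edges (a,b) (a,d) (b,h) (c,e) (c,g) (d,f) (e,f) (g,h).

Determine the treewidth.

2

A width-2 tree decomposition is:
Bags: B1 = {a, b, h}  B2 = {a, d, h}  B3 = {d, f, h}  B4 = {e, f, h}  B5 = {c, e, h}  B6 = {c, g, h}
Tree: B1–B2, B2–B3, B3–B4, B4–B5, B5–B6
Each bag holds 3 vertices, so the decomposition has width 2, which upper-bounds the treewidth. The edges h–b–a–d–f–e–c–g–h form a cycle, so G is not a tree and its treewidth is at least 2. Therefore the treewidth is 2.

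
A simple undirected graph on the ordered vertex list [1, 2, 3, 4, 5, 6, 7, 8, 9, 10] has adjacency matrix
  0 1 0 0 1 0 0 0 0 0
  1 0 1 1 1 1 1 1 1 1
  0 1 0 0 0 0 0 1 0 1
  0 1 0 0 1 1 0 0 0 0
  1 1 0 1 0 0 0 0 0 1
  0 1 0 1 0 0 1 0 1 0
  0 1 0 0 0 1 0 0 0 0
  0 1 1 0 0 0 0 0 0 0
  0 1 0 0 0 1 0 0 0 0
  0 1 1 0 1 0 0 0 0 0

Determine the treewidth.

A width-2 tree decomposition is:
Bags: B1 = {2, 4, 5}  B2 = {1, 2, 5}  B3 = {2, 5, 10}  B4 = {2, 3, 10}  B5 = {2, 4, 6}  B6 = {2, 6, 9}  B7 = {2, 3, 8}  B8 = {2, 6, 7}
Tree: B1–B2, B1–B3, B3–B4, B1–B5, B5–B6, B4–B7, B5–B8
Every bag has size at most 3, so the width is 3 − 1 = 2 and tw(G) ≤ 2. Conversely, {2, 3, 8} is a clique of size 3, and the vertices of any clique must share a bag in every tree decomposition; so some bag has ≥ 3 vertices and tw(G) ≥ 2. Hence tw(G) = 2 exactly.

2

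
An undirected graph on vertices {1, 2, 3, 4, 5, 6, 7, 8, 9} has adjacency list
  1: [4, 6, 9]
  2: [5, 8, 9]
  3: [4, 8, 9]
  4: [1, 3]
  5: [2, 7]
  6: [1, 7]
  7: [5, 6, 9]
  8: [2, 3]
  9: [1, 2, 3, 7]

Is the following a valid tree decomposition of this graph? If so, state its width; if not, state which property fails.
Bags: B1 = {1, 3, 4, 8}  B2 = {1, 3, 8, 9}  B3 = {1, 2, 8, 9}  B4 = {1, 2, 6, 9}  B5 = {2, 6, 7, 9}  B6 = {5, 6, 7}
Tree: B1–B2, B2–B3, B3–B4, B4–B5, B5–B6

A tree decomposition must satisfy three properties: every vertex lies in some bag; for every edge, both endpoints lie together in some bag; and for every vertex, the bags containing it form a connected subtree. Here edge (2,5) lies in no bag, so the decomposition is invalid.

No — edge (2,5) lies in no bag.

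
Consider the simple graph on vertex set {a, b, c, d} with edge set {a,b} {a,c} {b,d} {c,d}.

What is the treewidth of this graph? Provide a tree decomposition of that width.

Treewidth 2.
One such decomposition:
Bags: B1 = {a, c, d}  B2 = {a, b, d}
Tree: B1–B2

Every bag has size at most 3, so the width is 3 − 1 = 2 and tw(G) ≤ 2. Since d–c–a–b–d is a cycle in G, G is not acyclic. Forests are exactly the graphs of treewidth ≤ 1, so tw(G) ≥ 2. Combining the bounds, tw(G) = 2.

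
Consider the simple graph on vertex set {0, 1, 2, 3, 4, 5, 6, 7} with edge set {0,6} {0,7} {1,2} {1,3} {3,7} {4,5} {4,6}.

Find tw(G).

1

A width-1 tree decomposition is:
Bags: B1 = {1, 2}  B2 = {1, 3}  B3 = {3, 7}  B4 = {0, 7}  B5 = {0, 6}  B6 = {4, 6}  B7 = {4, 5}
Tree: B1–B2, B2–B3, B3–B4, B4–B5, B5–B6, B6–B7
Each bag holds 2 vertices, so the decomposition has width 1, which upper-bounds the treewidth. Any graph with an edge has treewidth ≥ 1, and G has the edge 2–1. Hence tw(G) = 1 exactly.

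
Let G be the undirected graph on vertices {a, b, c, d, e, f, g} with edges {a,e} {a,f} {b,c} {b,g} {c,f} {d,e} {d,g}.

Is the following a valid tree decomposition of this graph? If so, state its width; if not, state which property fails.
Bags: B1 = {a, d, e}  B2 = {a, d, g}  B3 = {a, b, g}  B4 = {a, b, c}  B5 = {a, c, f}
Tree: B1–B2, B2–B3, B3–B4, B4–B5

Checking the three conditions: (i) the bags cover all of {a, b, c, d, e, f, g}; (ii) for each edge, some bag contains both endpoints; (iii) the bags containing any fixed vertex form a subtree. All hold, so the decomposition is valid with width 3 − 1 = 2.

Yes; width 2.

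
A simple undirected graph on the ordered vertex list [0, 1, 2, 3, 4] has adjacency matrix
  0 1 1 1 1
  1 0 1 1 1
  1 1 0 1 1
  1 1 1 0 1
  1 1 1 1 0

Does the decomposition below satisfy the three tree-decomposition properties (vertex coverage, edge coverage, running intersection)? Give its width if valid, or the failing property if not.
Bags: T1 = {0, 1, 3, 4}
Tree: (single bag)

A tree decomposition must satisfy three properties: every vertex lies in some bag; for every edge, both endpoints lie together in some bag; and for every vertex, the bags containing it form a connected subtree. Here vertex 2 appears in no bag, so the decomposition is invalid.

No — vertex 2 appears in no bag.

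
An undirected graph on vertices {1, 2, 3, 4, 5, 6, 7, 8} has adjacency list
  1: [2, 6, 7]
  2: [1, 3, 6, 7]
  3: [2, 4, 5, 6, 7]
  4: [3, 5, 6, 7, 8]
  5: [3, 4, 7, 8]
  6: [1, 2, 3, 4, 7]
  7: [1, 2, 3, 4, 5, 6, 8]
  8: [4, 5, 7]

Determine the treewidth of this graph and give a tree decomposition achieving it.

Treewidth 3.
Bags: B1 = {3, 4, 6, 7}  B2 = {3, 4, 5, 7}  B3 = {2, 3, 6, 7}  B4 = {4, 5, 7, 8}  B5 = {1, 2, 6, 7}
Tree: B1–B2, B1–B3, B2–B4, B3–B5

The largest bag has 4 vertices, giving width 3; this decomposition certifies tw(G) ≤ 3. For the lower bound, the 4 vertices {4, 5, 7, 8} are pairwise adjacent, and any tree decomposition puts a clique entirely inside one bag — forcing width ≥ 3. Combining the bounds, tw(G) = 3.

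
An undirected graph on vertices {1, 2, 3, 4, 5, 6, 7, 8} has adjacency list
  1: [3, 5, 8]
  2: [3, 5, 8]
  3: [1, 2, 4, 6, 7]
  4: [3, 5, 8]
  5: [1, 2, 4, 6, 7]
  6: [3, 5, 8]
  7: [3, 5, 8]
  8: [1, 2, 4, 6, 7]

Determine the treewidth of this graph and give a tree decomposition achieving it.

The largest bag has 4 vertices, giving width 3; this decomposition certifies tw(G) ≤ 3. For the lower bound: the 4 vertex sets {7,8}, {3,6}, {5}, {1} are disjoint, each induces a connected subgraph, and every pair is joined by at least one edge of G. Contracting each set to a single vertex therefore yields K_{4} as a minor, and since treewidth is minor-monotone, tw(G) ≥ tw(K_{4}) = 3. The upper and lower bounds meet at 3, so that is the treewidth.

Treewidth 3.
Bags: B1 = {3, 5, 7, 8}  B2 = {3, 5, 6, 8}  B3 = {1, 3, 5, 8}  B4 = {3, 4, 5, 8}  B5 = {2, 3, 5, 8}
Tree: B1–B2, B2–B3, B3–B4, B4–B5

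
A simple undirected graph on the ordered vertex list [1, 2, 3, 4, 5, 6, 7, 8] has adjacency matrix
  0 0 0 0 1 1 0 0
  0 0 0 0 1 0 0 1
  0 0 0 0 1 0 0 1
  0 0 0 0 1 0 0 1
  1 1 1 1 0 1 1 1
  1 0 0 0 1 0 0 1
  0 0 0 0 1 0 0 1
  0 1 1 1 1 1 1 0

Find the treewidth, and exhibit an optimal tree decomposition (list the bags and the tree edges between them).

Every bag has size at most 3, so the width is 3 − 1 = 2 and tw(G) ≤ 2. For the lower bound, the 3 vertices {2, 5, 8} are pairwise adjacent, and any tree decomposition puts a clique entirely inside one bag — forcing width ≥ 2. Hence tw(G) = 2 exactly.

Treewidth 2.
Bags: B1 = {2, 5, 8}  B2 = {4, 5, 8}  B3 = {5, 7, 8}  B4 = {5, 6, 8}  B5 = {1, 5, 6}  B6 = {3, 5, 8}
Tree: B1–B2, B2–B3, B2–B4, B4–B5, B2–B6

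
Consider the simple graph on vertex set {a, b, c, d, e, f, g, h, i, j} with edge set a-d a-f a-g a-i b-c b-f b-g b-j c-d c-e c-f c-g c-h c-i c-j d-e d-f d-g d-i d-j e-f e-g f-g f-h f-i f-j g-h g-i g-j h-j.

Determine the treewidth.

A width-4 tree decomposition is:
Bags: B1 = {c, d, f, g, i}  B2 = {a, d, f, g, i}  B3 = {c, d, f, g, j}  B4 = {b, c, f, g, j}  B5 = {c, f, g, h, j}  B6 = {c, d, e, f, g}
Tree: B1–B2, B1–B3, B3–B4, B4–B5, B1–B6
Each bag holds 5 vertices, so the decomposition has width 4, which upper-bounds the treewidth. For the lower bound, the 5 vertices {c, d, f, g, j} are pairwise adjacent, and any tree decomposition puts a clique entirely inside one bag — forcing width ≥ 4. Therefore the treewidth is 4.

4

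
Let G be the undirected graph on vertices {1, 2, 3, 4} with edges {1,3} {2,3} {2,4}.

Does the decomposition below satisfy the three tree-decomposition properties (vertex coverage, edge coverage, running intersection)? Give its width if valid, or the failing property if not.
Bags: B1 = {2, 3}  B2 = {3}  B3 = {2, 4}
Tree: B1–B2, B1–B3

No — vertex 1 appears in no bag.

A tree decomposition must satisfy three properties: every vertex lies in some bag; for every edge, both endpoints lie together in some bag; and for every vertex, the bags containing it form a connected subtree. Here vertex 1 appears in no bag, so the decomposition is invalid.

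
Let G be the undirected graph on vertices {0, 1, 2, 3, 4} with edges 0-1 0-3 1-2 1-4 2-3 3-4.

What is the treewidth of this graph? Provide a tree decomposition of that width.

Treewidth 2.
One optimal decomposition is:
Bags: B1 = {1, 3, 4}  B2 = {0, 1, 3}  B3 = {1, 2, 3}
Tree: B1–B2, B2–B3

The largest bag has 3 vertices, giving width 2; this decomposition certifies tw(G) ≤ 2. Since 4–1–0–3–4 is a cycle in G, G is not acyclic. Forests are exactly the graphs of treewidth ≤ 1, so tw(G) ≥ 2. Hence tw(G) = 2 exactly.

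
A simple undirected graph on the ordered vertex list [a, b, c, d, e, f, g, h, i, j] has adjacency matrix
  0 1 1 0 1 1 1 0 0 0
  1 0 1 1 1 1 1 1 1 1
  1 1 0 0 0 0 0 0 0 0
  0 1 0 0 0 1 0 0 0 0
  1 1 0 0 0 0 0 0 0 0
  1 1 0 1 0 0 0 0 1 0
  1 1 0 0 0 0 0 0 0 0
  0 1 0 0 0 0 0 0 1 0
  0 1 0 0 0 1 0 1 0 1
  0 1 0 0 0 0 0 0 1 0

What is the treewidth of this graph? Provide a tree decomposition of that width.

Treewidth 2.
Bags: B1 = {b, i, j}  B2 = {b, f, i}  B3 = {b, h, i}  B4 = {a, b, f}  B5 = {a, b, g}  B6 = {a, b, c}  B7 = {b, d, f}  B8 = {a, b, e}
Tree: B1–B2, B1–B3, B2–B4, B4–B5, B5–B6, B4–B7, B5–B8

Each bag holds 3 vertices, so the decomposition has width 2, which upper-bounds the treewidth. On the other hand G contains the 3-clique {b, d, f}. A clique must lie in a single bag of any decomposition, so no decomposition can have width below 2. The upper and lower bounds meet at 2, so that is the treewidth.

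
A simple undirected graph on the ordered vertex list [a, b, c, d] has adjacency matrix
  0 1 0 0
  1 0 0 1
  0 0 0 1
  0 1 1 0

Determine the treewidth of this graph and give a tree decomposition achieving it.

Treewidth 1.
One optimal decomposition is:
Bags: B1 = {a, b}  B2 = {b, d}  B3 = {c, d}
Tree: B1–B2, B2–B3

The largest bag has 2 vertices, giving width 1; this decomposition certifies tw(G) ≤ 1. Since G has at least one edge (e.g. a–b), it is not an edgeless graph, so tw(G) ≥ 1. The upper and lower bounds meet at 1, so that is the treewidth.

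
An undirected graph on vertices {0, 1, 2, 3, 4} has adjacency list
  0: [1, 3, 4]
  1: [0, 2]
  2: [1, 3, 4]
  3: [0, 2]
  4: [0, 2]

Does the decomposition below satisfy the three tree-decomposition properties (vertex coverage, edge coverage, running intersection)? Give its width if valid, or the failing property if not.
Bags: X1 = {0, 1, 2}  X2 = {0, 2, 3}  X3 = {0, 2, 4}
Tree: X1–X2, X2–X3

Yes; width 2.

Every vertex of G appears in some bag (union = {0, 1, 2, 3, 4}); every edge is covered by a bag; and for each vertex v the set of bags containing v is connected in the bag tree. The decomposition is therefore valid. The largest bag has 3 vertices, so the width is 2.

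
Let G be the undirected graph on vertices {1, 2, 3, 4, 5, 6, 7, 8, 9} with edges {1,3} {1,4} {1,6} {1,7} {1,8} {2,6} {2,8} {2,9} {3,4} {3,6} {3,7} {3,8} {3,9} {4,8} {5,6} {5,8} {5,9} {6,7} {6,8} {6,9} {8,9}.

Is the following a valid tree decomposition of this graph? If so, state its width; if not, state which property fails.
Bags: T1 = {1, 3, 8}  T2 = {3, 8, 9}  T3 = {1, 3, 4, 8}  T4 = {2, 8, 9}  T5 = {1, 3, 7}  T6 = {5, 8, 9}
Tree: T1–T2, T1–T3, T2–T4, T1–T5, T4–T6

A tree decomposition must satisfy three properties: every vertex lies in some bag; for every edge, both endpoints lie together in some bag; and for every vertex, the bags containing it form a connected subtree. Here vertex 6 appears in no bag, so the decomposition is invalid.

No — vertex 6 appears in no bag.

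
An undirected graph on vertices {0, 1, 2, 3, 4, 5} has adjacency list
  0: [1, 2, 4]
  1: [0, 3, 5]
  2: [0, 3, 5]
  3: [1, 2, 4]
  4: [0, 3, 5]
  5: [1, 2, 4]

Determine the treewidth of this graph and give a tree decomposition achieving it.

Each bag holds 4 vertices, so the decomposition has width 3, which upper-bounds the treewidth. For the lower bound: the 4 vertex sets {2,5}, {1,3}, {0}, {4} are disjoint, each induces a connected subgraph, and every pair is joined by at least one edge of G. Contracting each set to a single vertex therefore yields K_{4} as a minor, and since treewidth is minor-monotone, tw(G) ≥ tw(K_{4}) = 3. Combining the bounds, tw(G) = 3.

Treewidth 3.
Bags: B1 = {0, 2, 3, 5}  B2 = {0, 1, 3, 5}  B3 = {0, 3, 4, 5}
Tree: B1–B2, B2–B3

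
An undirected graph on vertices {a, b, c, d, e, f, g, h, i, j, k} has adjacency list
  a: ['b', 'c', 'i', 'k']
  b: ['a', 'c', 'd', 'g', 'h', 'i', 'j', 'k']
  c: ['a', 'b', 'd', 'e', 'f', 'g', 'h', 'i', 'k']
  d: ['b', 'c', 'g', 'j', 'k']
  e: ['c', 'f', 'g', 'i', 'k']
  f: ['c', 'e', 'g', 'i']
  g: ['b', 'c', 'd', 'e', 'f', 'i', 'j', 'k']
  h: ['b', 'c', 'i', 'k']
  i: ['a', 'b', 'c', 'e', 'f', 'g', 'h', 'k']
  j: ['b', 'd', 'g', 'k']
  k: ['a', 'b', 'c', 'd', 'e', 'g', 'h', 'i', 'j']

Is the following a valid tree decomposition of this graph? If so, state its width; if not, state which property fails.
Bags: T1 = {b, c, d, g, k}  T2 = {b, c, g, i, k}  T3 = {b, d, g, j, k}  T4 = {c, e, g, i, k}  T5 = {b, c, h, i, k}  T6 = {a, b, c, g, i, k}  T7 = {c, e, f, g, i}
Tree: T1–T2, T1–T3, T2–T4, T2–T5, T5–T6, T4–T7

No — bags containing vertex g are not connected in the tree.

A tree decomposition must satisfy three properties: every vertex lies in some bag; for every edge, both endpoints lie together in some bag; and for every vertex, the bags containing it form a connected subtree. Here bags containing vertex g are not connected in the tree, so the decomposition is invalid.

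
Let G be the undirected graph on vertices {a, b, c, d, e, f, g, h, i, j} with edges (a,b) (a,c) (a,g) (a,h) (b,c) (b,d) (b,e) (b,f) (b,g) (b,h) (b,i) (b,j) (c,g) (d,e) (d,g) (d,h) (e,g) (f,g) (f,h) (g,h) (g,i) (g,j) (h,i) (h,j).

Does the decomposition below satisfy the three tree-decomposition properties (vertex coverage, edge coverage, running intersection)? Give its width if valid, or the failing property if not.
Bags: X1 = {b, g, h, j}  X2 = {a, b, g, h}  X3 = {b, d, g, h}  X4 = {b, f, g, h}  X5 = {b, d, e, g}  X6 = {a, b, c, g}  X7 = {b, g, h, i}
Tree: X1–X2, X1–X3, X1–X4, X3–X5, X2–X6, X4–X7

Checking the three conditions: (i) the bags cover all of {a, b, c, d, e, f, g, h, i, j}; (ii) for each edge, some bag contains both endpoints; (iii) the bags containing any fixed vertex form a subtree. All hold, so the decomposition is valid with width 4 − 1 = 3.

Yes; width 3.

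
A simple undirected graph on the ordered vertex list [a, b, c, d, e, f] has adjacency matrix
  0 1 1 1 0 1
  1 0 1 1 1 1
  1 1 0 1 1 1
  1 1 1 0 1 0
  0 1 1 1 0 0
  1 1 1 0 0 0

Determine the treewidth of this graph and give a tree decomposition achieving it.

Treewidth 3.
Bags: B1 = {a, b, c, d}  B2 = {a, b, c, f}  B3 = {b, c, d, e}
Tree: B1–B2, B1–B3

Each bag holds 4 vertices, so the decomposition has width 3, which upper-bounds the treewidth. On the other hand G contains the 4-clique {b, c, d, e}. A clique must lie in a single bag of any decomposition, so no decomposition can have width below 3. Combining the bounds, tw(G) = 3.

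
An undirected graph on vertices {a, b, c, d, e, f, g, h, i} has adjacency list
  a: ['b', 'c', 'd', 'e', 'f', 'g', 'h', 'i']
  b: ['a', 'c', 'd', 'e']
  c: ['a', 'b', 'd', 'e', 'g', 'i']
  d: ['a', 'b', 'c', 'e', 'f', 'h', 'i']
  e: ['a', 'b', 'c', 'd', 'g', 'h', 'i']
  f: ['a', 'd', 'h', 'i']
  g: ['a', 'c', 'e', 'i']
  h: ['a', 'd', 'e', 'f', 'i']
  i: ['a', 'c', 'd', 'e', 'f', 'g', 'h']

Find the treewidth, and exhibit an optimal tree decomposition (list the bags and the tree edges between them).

Treewidth 4.
Bags: B1 = {a, d, e, h, i}  B2 = {a, d, f, h, i}  B3 = {a, c, d, e, i}  B4 = {a, c, e, g, i}  B5 = {a, b, c, d, e}
Tree: B1–B2, B1–B3, B3–B4, B3–B5

The largest bag has 5 vertices, giving width 4; this decomposition certifies tw(G) ≤ 4. For the lower bound, the 5 vertices {a, b, c, d, e} are pairwise adjacent, and any tree decomposition puts a clique entirely inside one bag — forcing width ≥ 4. Therefore the treewidth is 4.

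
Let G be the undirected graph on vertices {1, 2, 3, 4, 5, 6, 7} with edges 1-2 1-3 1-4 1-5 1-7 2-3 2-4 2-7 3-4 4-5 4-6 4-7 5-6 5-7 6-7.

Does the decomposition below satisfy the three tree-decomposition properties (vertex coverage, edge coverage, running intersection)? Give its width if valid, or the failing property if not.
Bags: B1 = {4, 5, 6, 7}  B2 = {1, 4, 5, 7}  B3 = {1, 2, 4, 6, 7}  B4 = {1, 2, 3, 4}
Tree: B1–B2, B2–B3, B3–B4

A tree decomposition must satisfy three properties: every vertex lies in some bag; for every edge, both endpoints lie together in some bag; and for every vertex, the bags containing it form a connected subtree. Here bags containing vertex 6 are not connected in the tree, so the decomposition is invalid.

No — bags containing vertex 6 are not connected in the tree.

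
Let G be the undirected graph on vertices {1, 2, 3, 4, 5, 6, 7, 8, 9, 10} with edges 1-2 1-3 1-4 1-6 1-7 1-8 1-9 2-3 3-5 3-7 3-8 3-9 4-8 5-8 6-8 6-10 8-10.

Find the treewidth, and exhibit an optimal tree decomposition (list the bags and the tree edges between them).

Each bag holds 3 vertices, so the decomposition has width 2, which upper-bounds the treewidth. Conversely, {1, 3, 8} is a clique of size 3, and the vertices of any clique must share a bag in every tree decomposition; so some bag has ≥ 3 vertices and tw(G) ≥ 2. Hence tw(G) = 2 exactly.

Treewidth 2.
One optimal decomposition is:
Bags: B1 = {1, 6, 8}  B2 = {6, 8, 10}  B3 = {1, 4, 8}  B4 = {1, 3, 8}  B5 = {1, 3, 7}  B6 = {1, 2, 3}  B7 = {1, 3, 9}  B8 = {3, 5, 8}
Tree: B1–B2, B1–B3, B1–B4, B4–B5, B4–B6, B6–B7, B4–B8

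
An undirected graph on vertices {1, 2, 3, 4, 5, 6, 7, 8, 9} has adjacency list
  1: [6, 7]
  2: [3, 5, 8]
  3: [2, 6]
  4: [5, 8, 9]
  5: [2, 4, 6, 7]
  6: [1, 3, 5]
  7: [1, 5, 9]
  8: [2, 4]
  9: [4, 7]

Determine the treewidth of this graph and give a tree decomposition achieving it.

Treewidth 3.
One such decomposition:
Bags: B1 = {2, 3, 4, 8}  B2 = {2, 3, 4, 5}  B3 = {3, 4, 5, 6}  B4 = {4, 5, 6, 9}  B5 = {5, 6, 7, 9}  B6 = {1, 6, 7, 9}
Tree: B1–B2, B2–B3, B3–B4, B4–B5, B5–B6

The largest bag has 4 vertices, giving width 3; this decomposition certifies tw(G) ≤ 3. For the lower bound: the 4 vertex sets {2,3,8}, {4}, {5}, {1,6,7,9} are disjoint, each induces a connected subgraph, and every pair is joined by at least one edge of G. Contracting each set to a single vertex therefore yields K_{4} as a minor, and since treewidth is minor-monotone, tw(G) ≥ tw(K_{4}) = 3. Hence tw(G) = 3 exactly.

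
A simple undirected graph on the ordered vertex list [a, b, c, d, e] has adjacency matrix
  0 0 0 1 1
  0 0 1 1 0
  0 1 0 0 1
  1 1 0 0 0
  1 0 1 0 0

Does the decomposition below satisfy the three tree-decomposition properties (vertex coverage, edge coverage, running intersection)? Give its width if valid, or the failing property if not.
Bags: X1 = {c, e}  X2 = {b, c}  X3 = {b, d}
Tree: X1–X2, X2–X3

No — vertex a appears in no bag.

A tree decomposition must satisfy three properties: every vertex lies in some bag; for every edge, both endpoints lie together in some bag; and for every vertex, the bags containing it form a connected subtree. Here vertex a appears in no bag, so the decomposition is invalid.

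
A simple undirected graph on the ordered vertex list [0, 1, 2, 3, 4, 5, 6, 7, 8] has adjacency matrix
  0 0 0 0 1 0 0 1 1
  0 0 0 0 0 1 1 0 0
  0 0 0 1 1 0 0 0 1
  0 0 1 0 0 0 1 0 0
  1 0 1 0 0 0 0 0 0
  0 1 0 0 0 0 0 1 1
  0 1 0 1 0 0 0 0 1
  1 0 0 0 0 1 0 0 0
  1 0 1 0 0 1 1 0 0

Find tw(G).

3

A width-3 tree decomposition is:
Bags: B1 = {2, 3, 4, 6}  B2 = {2, 4, 6, 8}  B3 = {0, 4, 6, 8}  B4 = {0, 1, 6, 8}  B5 = {0, 1, 5, 8}  B6 = {0, 1, 5, 7}
Tree: B1–B2, B2–B3, B3–B4, B4–B5, B5–B6
Each bag holds 4 vertices, so the decomposition has width 3, which upper-bounds the treewidth. For the lower bound: the 4 vertex sets {2,3,4}, {6}, {8}, {0,1,5,7} are disjoint, each induces a connected subgraph, and every pair is joined by at least one edge of G. Contracting each set to a single vertex therefore yields K_{4} as a minor, and since treewidth is minor-monotone, tw(G) ≥ tw(K_{4}) = 3. Hence tw(G) = 3 exactly.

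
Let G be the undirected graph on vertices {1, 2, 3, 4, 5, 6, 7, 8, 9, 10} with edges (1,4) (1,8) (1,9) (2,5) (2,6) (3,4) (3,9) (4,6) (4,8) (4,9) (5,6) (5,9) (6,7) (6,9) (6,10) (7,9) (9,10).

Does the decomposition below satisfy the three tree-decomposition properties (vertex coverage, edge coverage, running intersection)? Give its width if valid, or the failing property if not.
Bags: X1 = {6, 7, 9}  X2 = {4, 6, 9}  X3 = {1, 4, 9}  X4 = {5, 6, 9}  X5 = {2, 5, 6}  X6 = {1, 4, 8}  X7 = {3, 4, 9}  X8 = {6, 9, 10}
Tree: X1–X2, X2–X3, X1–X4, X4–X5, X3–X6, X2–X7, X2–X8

Yes; width 2.

Vertex coverage: the bags together contain {1, 2, 3, 4, 5, 6, 7, 8, 9, 10}, the full vertex set. Edge coverage: each edge of G has both endpoints in at least one bag. Running intersection: for every vertex, the bags containing it form a connected subtree. All three properties hold, so this is a valid tree decomposition of width max|bag| − 1 = 2, and hence tw(G) ≤ 2.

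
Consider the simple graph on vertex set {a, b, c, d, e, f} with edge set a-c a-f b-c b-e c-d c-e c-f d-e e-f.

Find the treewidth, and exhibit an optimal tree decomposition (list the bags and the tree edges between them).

Every bag has size at most 3, so the width is 3 − 1 = 2 and tw(G) ≤ 2. Conversely, {c, d, e} is a clique of size 3, and the vertices of any clique must share a bag in every tree decomposition; so some bag has ≥ 3 vertices and tw(G) ≥ 2. The upper and lower bounds meet at 2, so that is the treewidth.

Treewidth 2.
One optimal decomposition is:
Bags: B1 = {b, c, e}  B2 = {c, e, f}  B3 = {c, d, e}  B4 = {a, c, f}
Tree: B1–B2, B2–B3, B2–B4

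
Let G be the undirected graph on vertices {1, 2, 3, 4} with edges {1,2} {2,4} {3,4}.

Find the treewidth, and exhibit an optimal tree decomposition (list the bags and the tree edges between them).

Treewidth 1.
One such decomposition:
Bags: B1 = {3, 4}  B2 = {2, 4}  B3 = {1, 2}
Tree: B1–B2, B2–B3

The largest bag has 2 vertices, giving width 1; this decomposition certifies tw(G) ≤ 1. Since G has at least one edge (e.g. 3–4), it is not an edgeless graph, so tw(G) ≥ 1. Combining the bounds, tw(G) = 1.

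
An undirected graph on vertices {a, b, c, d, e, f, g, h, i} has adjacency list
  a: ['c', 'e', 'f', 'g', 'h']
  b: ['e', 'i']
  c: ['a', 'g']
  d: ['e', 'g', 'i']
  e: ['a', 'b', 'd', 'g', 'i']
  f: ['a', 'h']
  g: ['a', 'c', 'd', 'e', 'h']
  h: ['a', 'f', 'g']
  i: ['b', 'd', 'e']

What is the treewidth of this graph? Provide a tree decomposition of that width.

Each bag holds 3 vertices, so the decomposition has width 2, which upper-bounds the treewidth. For the lower bound, the 3 vertices {d, e, g} are pairwise adjacent, and any tree decomposition puts a clique entirely inside one bag — forcing width ≥ 2. Hence tw(G) = 2 exactly.

Treewidth 2.
Bags: B1 = {b, e, i}  B2 = {d, e, i}  B3 = {d, e, g}  B4 = {a, e, g}  B5 = {a, c, g}  B6 = {a, g, h}  B7 = {a, f, h}
Tree: B1–B2, B2–B3, B3–B4, B4–B5, B4–B6, B6–B7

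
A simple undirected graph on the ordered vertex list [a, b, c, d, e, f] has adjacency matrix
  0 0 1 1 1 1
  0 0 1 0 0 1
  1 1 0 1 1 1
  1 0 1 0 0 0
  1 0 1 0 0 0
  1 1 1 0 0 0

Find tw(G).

A width-2 tree decomposition is:
Bags: B1 = {a, c, f}  B2 = {b, c, f}  B3 = {a, c, d}  B4 = {a, c, e}
Tree: B1–B2, B1–B3, B3–B4
Each bag holds 3 vertices, so the decomposition has width 2, which upper-bounds the treewidth. Conversely, {a, c, d} is a clique of size 3, and the vertices of any clique must share a bag in every tree decomposition; so some bag has ≥ 3 vertices and tw(G) ≥ 2. Therefore the treewidth is 2.

2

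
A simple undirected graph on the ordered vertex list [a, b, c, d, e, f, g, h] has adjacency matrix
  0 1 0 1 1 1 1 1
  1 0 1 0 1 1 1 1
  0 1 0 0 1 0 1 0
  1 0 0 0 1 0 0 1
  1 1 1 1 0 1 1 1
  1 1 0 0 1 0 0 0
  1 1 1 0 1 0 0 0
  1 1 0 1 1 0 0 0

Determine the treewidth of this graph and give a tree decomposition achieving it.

Treewidth 3.
One such decomposition:
Bags: B1 = {a, b, e, g}  B2 = {a, b, e, h}  B3 = {b, c, e, g}  B4 = {a, b, e, f}  B5 = {a, d, e, h}
Tree: B1–B2, B1–B3, B2–B4, B2–B5

Every bag has size at most 4, so the width is 4 − 1 = 3 and tw(G) ≤ 3. Conversely, {a, d, e, h} is a clique of size 4, and the vertices of any clique must share a bag in every tree decomposition; so some bag has ≥ 4 vertices and tw(G) ≥ 3. Therefore the treewidth is 3.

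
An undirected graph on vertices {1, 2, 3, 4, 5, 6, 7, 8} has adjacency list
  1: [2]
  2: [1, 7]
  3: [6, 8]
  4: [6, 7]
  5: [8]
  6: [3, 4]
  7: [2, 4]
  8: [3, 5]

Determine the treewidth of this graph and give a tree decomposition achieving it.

Treewidth 1.
Bags: B1 = {1, 2}  B2 = {2, 7}  B3 = {4, 7}  B4 = {4, 6}  B5 = {3, 6}  B6 = {3, 8}  B7 = {5, 8}
Tree: B1–B2, B2–B3, B3–B4, B4–B5, B5–B6, B6–B7

Every bag has size at most 2, so the width is 2 − 1 = 1 and tw(G) ≤ 1. Any graph with an edge has treewidth ≥ 1, and G has the edge 1–2. Therefore the treewidth is 1.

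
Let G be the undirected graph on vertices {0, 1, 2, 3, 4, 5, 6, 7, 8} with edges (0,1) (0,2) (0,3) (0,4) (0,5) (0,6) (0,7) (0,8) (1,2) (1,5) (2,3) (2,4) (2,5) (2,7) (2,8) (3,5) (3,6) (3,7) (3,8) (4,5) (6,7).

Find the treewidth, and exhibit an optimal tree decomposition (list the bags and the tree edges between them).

Each bag holds 4 vertices, so the decomposition has width 3, which upper-bounds the treewidth. On the other hand G contains the 4-clique {0, 1, 2, 5}. A clique must lie in a single bag of any decomposition, so no decomposition can have width below 3. The upper and lower bounds meet at 3, so that is the treewidth.

Treewidth 3.
One such decomposition:
Bags: B1 = {0, 2, 4, 5}  B2 = {0, 2, 3, 5}  B3 = {0, 1, 2, 5}  B4 = {0, 2, 3, 7}  B5 = {0, 2, 3, 8}  B6 = {0, 3, 6, 7}
Tree: B1–B2, B2–B3, B2–B4, B2–B5, B4–B6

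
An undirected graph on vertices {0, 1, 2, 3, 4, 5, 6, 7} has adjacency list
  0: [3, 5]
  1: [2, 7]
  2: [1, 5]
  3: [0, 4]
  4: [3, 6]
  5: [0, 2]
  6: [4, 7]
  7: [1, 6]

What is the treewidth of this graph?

2

A width-2 tree decomposition is:
Bags: B1 = {3, 4, 6}  B2 = {0, 3, 6}  B3 = {0, 5, 6}  B4 = {2, 5, 6}  B5 = {1, 2, 6}  B6 = {1, 6, 7}
Tree: B1–B2, B2–B3, B3–B4, B4–B5, B5–B6
The largest bag has 3 vertices, giving width 2; this decomposition certifies tw(G) ≤ 2. Since 6–4–3–0–5–2–1–7–6 is a cycle in G, G is not acyclic. Forests are exactly the graphs of treewidth ≤ 1, so tw(G) ≥ 2. Combining the bounds, tw(G) = 2.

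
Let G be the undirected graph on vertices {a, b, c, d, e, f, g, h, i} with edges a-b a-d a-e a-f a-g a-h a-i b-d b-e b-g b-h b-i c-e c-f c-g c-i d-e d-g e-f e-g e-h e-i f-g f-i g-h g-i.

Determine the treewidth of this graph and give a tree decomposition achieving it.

Treewidth 4.
Bags: B1 = {c, e, f, g, i}  B2 = {a, e, f, g, i}  B3 = {a, b, e, g, i}  B4 = {a, b, e, g, h}  B5 = {a, b, d, e, g}
Tree: B1–B2, B2–B3, B3–B4, B4–B5

Every bag has size at most 5, so the width is 5 − 1 = 4 and tw(G) ≤ 4. On the other hand G contains the 5-clique {c, e, f, g, i}. A clique must lie in a single bag of any decomposition, so no decomposition can have width below 4. Hence tw(G) = 4 exactly.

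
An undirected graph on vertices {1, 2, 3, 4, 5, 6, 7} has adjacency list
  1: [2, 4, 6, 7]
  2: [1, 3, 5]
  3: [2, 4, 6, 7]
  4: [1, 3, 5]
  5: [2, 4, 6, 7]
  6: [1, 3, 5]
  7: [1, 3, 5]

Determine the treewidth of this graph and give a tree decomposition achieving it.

The largest bag has 4 vertices, giving width 3; this decomposition certifies tw(G) ≤ 3. For the lower bound: the 4 vertex sets {2,5}, {1,4}, {3}, {6} are disjoint, each induces a connected subgraph, and every pair is joined by at least one edge of G. Contracting each set to a single vertex therefore yields K_{4} as a minor, and since treewidth is minor-monotone, tw(G) ≥ tw(K_{4}) = 3. Combining the bounds, tw(G) = 3.

Treewidth 3.
Bags: B1 = {1, 2, 3, 5}  B2 = {1, 3, 4, 5}  B3 = {1, 3, 5, 6}  B4 = {1, 3, 5, 7}
Tree: B1–B2, B2–B3, B3–B4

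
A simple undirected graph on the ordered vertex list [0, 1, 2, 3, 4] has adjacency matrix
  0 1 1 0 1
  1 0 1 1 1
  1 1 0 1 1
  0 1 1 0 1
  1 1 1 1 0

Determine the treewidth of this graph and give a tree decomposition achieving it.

The largest bag has 4 vertices, giving width 3; this decomposition certifies tw(G) ≤ 3. On the other hand G contains the 4-clique {0, 1, 2, 4}. A clique must lie in a single bag of any decomposition, so no decomposition can have width below 3. The upper and lower bounds meet at 3, so that is the treewidth.

Treewidth 3.
One such decomposition:
Bags: B1 = {0, 1, 2, 4}  B2 = {1, 2, 3, 4}
Tree: B1–B2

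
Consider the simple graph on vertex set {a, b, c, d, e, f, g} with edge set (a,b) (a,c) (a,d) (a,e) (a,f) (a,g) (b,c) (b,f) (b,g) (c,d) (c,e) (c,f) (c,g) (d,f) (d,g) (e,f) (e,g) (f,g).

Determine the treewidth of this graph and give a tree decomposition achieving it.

Each bag holds 5 vertices, so the decomposition has width 4, which upper-bounds the treewidth. For the lower bound, the 5 vertices {a, c, d, f, g} are pairwise adjacent, and any tree decomposition puts a clique entirely inside one bag — forcing width ≥ 4. The upper and lower bounds meet at 4, so that is the treewidth.

Treewidth 4.
One optimal decomposition is:
Bags: B1 = {a, b, c, f, g}  B2 = {a, c, d, f, g}  B3 = {a, c, e, f, g}
Tree: B1–B2, B2–B3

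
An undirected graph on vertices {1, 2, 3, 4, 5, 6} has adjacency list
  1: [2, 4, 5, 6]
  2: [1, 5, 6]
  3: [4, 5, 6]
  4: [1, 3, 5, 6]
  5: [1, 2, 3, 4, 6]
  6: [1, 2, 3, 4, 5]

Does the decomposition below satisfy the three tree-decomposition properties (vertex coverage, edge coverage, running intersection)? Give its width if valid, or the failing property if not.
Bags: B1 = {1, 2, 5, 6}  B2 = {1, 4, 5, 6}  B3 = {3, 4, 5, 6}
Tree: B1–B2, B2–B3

Every vertex of G appears in some bag (union = {1, 2, 3, 4, 5, 6}); every edge is covered by a bag; and for each vertex v the set of bags containing v is connected in the bag tree. The decomposition is therefore valid. The largest bag has 4 vertices, so the width is 3.

Yes; width 3.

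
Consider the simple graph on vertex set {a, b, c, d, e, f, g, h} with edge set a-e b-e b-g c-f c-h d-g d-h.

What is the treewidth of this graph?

A width-1 tree decomposition is:
Bags: B1 = {a, e}  B2 = {b, e}  B3 = {b, g}  B4 = {d, g}  B5 = {d, h}  B6 = {c, h}  B7 = {c, f}
Tree: B1–B2, B2–B3, B3–B4, B4–B5, B5–B6, B6–B7
Each bag holds 2 vertices, so the decomposition has width 1, which upper-bounds the treewidth. G has an edge, so its treewidth is at least 1. Hence tw(G) = 1 exactly.

1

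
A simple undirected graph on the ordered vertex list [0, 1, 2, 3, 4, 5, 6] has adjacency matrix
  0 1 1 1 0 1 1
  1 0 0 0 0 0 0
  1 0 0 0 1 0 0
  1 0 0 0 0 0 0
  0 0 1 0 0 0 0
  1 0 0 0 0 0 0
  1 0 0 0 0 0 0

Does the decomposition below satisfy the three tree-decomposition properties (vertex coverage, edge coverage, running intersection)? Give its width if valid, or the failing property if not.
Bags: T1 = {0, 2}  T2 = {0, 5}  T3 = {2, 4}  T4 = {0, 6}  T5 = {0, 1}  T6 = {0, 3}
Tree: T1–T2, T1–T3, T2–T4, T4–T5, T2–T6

Checking the three conditions: (i) the bags cover all of {0, 1, 2, 3, 4, 5, 6}; (ii) for each edge, some bag contains both endpoints; (iii) the bags containing any fixed vertex form a subtree. All hold, so the decomposition is valid with width 2 − 1 = 1.

Yes; width 1.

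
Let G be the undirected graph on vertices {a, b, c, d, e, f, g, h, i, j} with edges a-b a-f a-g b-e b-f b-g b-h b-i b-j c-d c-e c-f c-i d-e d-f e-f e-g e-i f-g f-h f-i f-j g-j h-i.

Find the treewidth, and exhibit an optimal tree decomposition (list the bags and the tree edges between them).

Treewidth 3.
Bags: B1 = {b, e, f, i}  B2 = {c, e, f, i}  B3 = {b, e, f, g}  B4 = {c, d, e, f}  B5 = {b, f, h, i}  B6 = {a, b, f, g}  B7 = {b, f, g, j}
Tree: B1–B2, B1–B3, B2–B4, B1–B5, B3–B6, B6–B7

Every bag has size at most 4, so the width is 4 − 1 = 3 and tw(G) ≤ 3. On the other hand G contains the 4-clique {c, d, e, f}. A clique must lie in a single bag of any decomposition, so no decomposition can have width below 3. Combining the bounds, tw(G) = 3.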